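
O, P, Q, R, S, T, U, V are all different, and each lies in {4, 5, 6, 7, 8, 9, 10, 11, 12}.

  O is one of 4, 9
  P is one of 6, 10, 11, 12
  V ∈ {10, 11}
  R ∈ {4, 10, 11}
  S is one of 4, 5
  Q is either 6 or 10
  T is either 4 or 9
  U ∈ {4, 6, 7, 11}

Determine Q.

The 8 variables draw from only 8 values {4, 5, 6, 7, 9, 10, 11, 12}, so each is used; only S can be 5, hence S = 5.
The 7 still-open variables together cover exactly {4, 6, 7, 9, 10, 11, 12} — 7 values for 7 variables — and 7 appears only in U's list, so U = 7.
Among the 6 still-open variables, 12 fits only P (and all 6 values in {4, 6, 9, 10, 11, 12} must be used), so P = 12.
Among the 5 still-open variables, 6 fits only Q (and all 5 values in {4, 6, 9, 10, 11} must be used), so Q = 6.

6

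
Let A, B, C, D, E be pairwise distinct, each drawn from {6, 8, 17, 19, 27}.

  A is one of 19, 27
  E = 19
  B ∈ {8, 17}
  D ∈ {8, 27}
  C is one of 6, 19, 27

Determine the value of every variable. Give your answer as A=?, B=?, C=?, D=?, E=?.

A=27, B=17, C=6, D=8, E=19

E must be 19 (only option left). So A, C can't be 19.
A's domain is down to {27}, so A = 27. So C, D can't be 27.
C must be 6 (only option left).
D's domain is down to {8}, so D = 8. Remove 8 from B.
B has just one choice, so B = 17.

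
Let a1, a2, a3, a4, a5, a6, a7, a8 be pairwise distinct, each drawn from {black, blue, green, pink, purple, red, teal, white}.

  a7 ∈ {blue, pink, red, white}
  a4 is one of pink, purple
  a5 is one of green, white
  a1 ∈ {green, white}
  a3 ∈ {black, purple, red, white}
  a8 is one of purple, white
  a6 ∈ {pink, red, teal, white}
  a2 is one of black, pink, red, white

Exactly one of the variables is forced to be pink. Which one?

Among the 8 variables, blue fits only a7 (and all 8 values in {black, blue, green, pink, purple, red, teal, white} must be used), so a7 = blue.
Among the 7 still-open variables, teal fits only a6 (and all 7 values in {black, green, pink, purple, red, teal, white} must be used), so a6 = teal.
The 2 variables a1 and a5 are confined to {green, white}, which locks those values in; drop them from a2, a3, a8.
a8 has just one choice, so a8 = purple. So a3, a4 can't be purple.
So pink goes to a4.

a4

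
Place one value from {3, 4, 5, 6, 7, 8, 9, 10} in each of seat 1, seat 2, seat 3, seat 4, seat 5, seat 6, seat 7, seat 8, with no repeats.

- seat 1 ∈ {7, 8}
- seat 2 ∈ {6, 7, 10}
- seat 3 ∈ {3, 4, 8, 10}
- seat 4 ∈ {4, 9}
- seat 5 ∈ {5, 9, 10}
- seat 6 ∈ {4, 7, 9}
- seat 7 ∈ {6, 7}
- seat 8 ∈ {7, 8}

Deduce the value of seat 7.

6

The 8 variables draw from only 8 values {3, 4, 5, 6, 7, 8, 9, 10}, so each is used; only seat 3 can be 3, hence seat 3 = 3.
The 7 still-open variables together cover exactly {4, 5, 6, 7, 8, 9, 10} — 7 values for 7 variables — and 5 appears only in seat 5's list, so seat 5 = 5.
The 6 still-open variables draw from only 6 values {4, 6, 7, 8, 9, 10}, so each is used; only seat 2 can be 10, hence seat 2 = 10.
The 5 still-open variables together cover exactly {4, 6, 7, 8, 9} — 5 values for 5 variables — and 6 appears only in seat 7's list, so seat 7 = 6.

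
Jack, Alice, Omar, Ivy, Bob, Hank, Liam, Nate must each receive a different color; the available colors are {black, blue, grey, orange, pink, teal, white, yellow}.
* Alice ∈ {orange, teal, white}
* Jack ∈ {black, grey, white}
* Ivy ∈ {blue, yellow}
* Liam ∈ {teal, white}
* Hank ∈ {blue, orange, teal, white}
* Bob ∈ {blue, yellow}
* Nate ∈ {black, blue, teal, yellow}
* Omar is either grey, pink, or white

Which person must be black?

Nate

Among the 8 variables, pink fits only Omar (and all 8 values in {black, blue, grey, orange, pink, teal, white, yellow} must be used), so Omar = pink.
The 7 still-open variables together cover exactly {black, blue, grey, orange, teal, white, yellow} — 7 values for 7 variables — and grey appears only in Jack's list, so Jack = grey.
The 6 still-open variables draw from only 6 values {black, blue, orange, teal, white, yellow}, so each is used; only Nate can be black, hence Nate = black.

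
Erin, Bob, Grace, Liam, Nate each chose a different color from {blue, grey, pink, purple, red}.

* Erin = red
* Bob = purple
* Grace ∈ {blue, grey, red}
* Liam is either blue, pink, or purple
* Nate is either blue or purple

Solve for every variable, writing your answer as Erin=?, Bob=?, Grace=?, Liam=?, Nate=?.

Erin's domain is down to {red}, so Erin = red. So Grace can't be red.
Bob must be purple (only option left). So Liam, Nate can't be purple.
Nate's domain is down to {blue}, so Nate = blue. So Grace, Liam can't be blue.
That leaves Grace = grey.
Liam must be pink (only option left).

Erin=red, Bob=purple, Grace=grey, Liam=pink, Nate=blue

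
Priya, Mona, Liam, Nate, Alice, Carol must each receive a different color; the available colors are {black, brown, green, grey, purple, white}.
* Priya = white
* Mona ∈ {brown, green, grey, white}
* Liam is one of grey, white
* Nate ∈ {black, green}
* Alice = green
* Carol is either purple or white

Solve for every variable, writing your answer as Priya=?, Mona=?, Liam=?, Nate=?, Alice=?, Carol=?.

Priya has just one choice, so Priya = white. Remove white from Mona, Liam, Carol.
Liam must be grey (only option left). Strike grey from Mona.
Alice's domain is down to {green}, so Alice = green. Eliminate green elsewhere: Mona, Nate.
Carol has just one choice, so Carol = purple.
Mona has just one choice, so Mona = brown.
That leaves Nate = black.

Priya=white, Mona=brown, Liam=grey, Nate=black, Alice=green, Carol=purple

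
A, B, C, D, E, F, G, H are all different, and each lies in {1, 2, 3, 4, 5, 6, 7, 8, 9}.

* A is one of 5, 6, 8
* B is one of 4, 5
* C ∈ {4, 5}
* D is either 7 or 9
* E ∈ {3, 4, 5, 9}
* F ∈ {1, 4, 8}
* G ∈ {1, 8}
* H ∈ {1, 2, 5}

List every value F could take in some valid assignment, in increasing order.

1, 8

B and C share exactly the 2 values {4, 5}; by pigeonhole those values go to them, so strike 4, 5 from A, E, F, H.
The 2 variables F and G are confined to {1, 8}, which locks those values in; drop them from A, H.
A has just one choice, so A = 6.
That leaves H = 2.
No further eliminations apply; F can still be any of 1, 8.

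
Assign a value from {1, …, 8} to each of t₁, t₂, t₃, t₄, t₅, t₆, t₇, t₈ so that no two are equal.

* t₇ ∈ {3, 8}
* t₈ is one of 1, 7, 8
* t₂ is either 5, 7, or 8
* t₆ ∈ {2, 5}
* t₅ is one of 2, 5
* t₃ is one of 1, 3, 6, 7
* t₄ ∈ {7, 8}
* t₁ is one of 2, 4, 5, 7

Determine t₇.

3

The 8 variables draw from only 8 values {1, 2, 3, 4, 5, 6, 7, 8}, so each is used; only t₁ can be 4, hence t₁ = 4.
Among the 7 still-open variables, 6 fits only t₃ (and all 7 values in {1, 2, 3, 5, 6, 7, 8} must be used), so t₃ = 6.
The 6 still-open variables together cover exactly {1, 2, 3, 5, 7, 8} — 6 values for 6 variables — and 1 appears only in t₈'s list, so t₈ = 1.
Among the 5 still-open variables, 3 fits only t₇ (and all 5 values in {2, 3, 5, 7, 8} must be used), so t₇ = 3.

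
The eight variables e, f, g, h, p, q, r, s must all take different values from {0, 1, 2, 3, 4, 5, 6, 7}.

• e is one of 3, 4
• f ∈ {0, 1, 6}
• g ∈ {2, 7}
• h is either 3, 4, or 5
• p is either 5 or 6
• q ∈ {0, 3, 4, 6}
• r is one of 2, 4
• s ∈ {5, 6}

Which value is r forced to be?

2

The 8 variables together cover exactly {0, 1, 2, 3, 4, 5, 6, 7} — 8 values for 8 variables — and 1 appears only in f's list, so f = 1.
The 7 still-open variables draw from only 7 values {0, 2, 3, 4, 5, 6, 7}, so each is used; only q can be 0, hence q = 0.
The 6 still-open variables draw from only 6 values {2, 3, 4, 5, 6, 7}, so each is used; only g can be 7, hence g = 7.
Among the 5 still-open variables, 2 fits only r (and all 5 values in {2, 3, 4, 5, 6} must be used), so r = 2.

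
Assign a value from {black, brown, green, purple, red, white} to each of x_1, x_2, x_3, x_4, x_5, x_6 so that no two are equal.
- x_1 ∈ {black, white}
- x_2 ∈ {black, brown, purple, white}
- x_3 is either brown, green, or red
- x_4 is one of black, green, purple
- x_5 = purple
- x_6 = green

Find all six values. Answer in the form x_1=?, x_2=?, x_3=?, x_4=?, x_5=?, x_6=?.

x_5's domain is down to {purple}, so x_5 = purple. Strike purple from x_2, x_4.
That leaves x_6 = green. Strike green from x_3, x_4.
x_4's domain is down to {black}, so x_4 = black. Remove black from x_1, x_2.
x_1 has just one choice, so x_1 = white. So x_2 can't be white.
x_2 has just one choice, so x_2 = brown. So x_3 can't be brown.
That leaves x_3 = red.

x_1=white, x_2=brown, x_3=red, x_4=black, x_5=purple, x_6=green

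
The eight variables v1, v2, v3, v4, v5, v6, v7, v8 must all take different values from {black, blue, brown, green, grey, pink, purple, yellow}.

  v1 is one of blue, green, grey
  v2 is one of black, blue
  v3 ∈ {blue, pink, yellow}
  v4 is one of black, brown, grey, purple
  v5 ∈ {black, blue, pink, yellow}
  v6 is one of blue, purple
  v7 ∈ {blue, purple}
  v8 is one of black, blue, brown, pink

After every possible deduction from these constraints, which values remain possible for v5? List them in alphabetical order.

pink, yellow

The 8 variables together cover exactly {black, blue, brown, green, grey, pink, purple, yellow} — 8 values for 8 variables — and green appears only in v1's list, so v1 = green.
The 7 still-open variables together cover exactly {black, blue, brown, grey, pink, purple, yellow} — 7 values for 7 variables — and grey appears only in v4's list, so v4 = grey.
Among the 6 still-open variables, brown fits only v8 (and all 6 values in {black, blue, brown, pink, purple, yellow} must be used), so v8 = brown.
v6 and v7 share exactly the 2 values {blue, purple}; by pigeonhole those values go to them, so strike blue, purple from v2, v3, v5.
v2's domain is down to {black}, so v2 = black. Remove black from v5.
No further eliminations apply; v5 can still be any of pink, yellow.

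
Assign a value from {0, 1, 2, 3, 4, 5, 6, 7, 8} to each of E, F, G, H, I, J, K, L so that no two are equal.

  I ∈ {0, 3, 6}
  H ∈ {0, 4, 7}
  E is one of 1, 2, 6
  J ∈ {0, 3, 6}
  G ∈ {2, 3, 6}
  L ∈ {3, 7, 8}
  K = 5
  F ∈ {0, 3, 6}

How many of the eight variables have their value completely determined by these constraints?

3

K's domain is down to {5}, so K = 5.
F, I, J share exactly the 3 values {0, 3, 6}; by pigeonhole those values go to them, so strike 0, 3, 6 from E, G, H, L.
G has just one choice, so G = 2. So E can't be 2.
E has just one choice, so E = 1.
Determined: E=1, G=2, K=5. The other variables each still have more than one consistent value. That makes 3.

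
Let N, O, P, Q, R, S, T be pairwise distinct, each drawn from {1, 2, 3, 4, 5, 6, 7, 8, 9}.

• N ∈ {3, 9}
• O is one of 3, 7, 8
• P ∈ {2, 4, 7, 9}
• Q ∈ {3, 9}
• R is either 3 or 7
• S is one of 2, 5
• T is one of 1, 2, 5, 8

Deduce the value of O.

8

N and Q between them cover only {3, 9} — a naked pair. Remove those values from O, P, R.
R must be 7 (only option left). Eliminate 7 elsewhere: O, P.
So O = 8.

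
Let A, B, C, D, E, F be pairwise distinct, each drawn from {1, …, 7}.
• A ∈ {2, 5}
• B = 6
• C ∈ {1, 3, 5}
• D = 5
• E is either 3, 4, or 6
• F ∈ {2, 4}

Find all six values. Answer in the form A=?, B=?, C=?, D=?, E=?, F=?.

A=2, B=6, C=1, D=5, E=3, F=4

B's domain is down to {6}, so B = 6. Eliminate 6 elsewhere: E.
D's domain is down to {5}, so D = 5. Eliminate 5 elsewhere: A, C.
A must be 2 (only option left). Eliminate 2 elsewhere: F.
F has just one choice, so F = 4. So E can't be 4.
E has just one choice, so E = 3. Eliminate 3 elsewhere: C.
C has just one choice, so C = 1.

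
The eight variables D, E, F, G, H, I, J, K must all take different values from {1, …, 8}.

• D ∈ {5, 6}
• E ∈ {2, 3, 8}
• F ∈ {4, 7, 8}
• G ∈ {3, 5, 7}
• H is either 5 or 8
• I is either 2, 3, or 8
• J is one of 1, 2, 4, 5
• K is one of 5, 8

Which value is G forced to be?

The 8 variables draw from only 8 values {1, 2, 3, 4, 5, 6, 7, 8}, so each is used; only J can be 1, hence J = 1.
The 7 still-open variables draw from only 7 values {2, 3, 4, 5, 6, 7, 8}, so each is used; only F can be 4, hence F = 4.
The 6 still-open variables draw from only 6 values {2, 3, 5, 6, 7, 8}, so each is used; only D can be 6, hence D = 6.
The 5 still-open variables draw from only 5 values {2, 3, 5, 7, 8}, so each is used; only G can be 7, hence G = 7.

7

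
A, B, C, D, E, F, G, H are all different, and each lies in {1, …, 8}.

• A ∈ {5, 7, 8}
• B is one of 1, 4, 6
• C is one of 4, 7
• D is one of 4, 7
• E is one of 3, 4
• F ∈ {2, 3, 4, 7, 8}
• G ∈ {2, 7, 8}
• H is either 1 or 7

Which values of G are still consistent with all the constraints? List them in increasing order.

The 8 variables together cover exactly {1, 2, 3, 4, 5, 6, 7, 8} — 8 values for 8 variables — and 5 appears only in A's list, so A = 5.
The 7 still-open variables draw from only 7 values {1, 2, 3, 4, 6, 7, 8}, so each is used; only B can be 6, hence B = 6.
The 6 still-open variables together cover exactly {1, 2, 3, 4, 7, 8} — 6 values for 6 variables — and 1 appears only in H's list, so H = 1.
C and D share exactly the 2 values {4, 7}; by pigeonhole those values go to them, so strike 4, 7 from E, F, G.
E's domain is down to {3}, so E = 3. Remove 3 from F.
No further eliminations apply; G can still be any of 2, 8.

2, 8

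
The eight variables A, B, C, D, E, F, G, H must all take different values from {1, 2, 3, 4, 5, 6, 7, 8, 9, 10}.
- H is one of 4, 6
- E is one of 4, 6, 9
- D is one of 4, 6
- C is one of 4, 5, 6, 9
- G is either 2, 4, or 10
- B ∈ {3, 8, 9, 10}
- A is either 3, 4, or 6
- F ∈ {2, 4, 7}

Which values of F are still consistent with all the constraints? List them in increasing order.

2, 7

D and H between them cover only {4, 6} — a naked pair. Remove those values from A, C, E, F, G.
A must be 3 (only option left). So B can't be 3.
That leaves E = 9. Eliminate 9 elsewhere: B, C.
C has just one choice, so C = 5.
No further eliminations apply; F can still be any of 2, 7.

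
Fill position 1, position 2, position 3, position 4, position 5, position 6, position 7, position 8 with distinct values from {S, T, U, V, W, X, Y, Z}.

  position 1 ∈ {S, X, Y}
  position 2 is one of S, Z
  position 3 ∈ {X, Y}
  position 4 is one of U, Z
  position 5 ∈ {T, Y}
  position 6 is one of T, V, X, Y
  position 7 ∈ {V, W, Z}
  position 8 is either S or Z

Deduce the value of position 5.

The 8 variables together cover exactly {S, T, U, V, W, X, Y, Z} — 8 values for 8 variables — and U appears only in position 4's list, so position 4 = U.
Among the 7 still-open variables, W fits only position 7 (and all 7 values in {S, T, V, W, X, Y, Z} must be used), so position 7 = W.
The 6 still-open variables together cover exactly {S, T, V, X, Y, Z} — 6 values for 6 variables — and V appears only in position 6's list, so position 6 = V.
The 5 still-open variables draw from only 5 values {S, T, X, Y, Z}, so each is used; only position 5 can be T, hence position 5 = T.

T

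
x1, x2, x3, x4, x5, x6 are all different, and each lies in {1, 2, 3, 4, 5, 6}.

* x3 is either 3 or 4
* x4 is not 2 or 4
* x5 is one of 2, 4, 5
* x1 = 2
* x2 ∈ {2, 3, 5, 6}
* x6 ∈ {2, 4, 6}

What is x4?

1

x1 has just one choice, so x1 = 2. Remove 2 from x2, x5, x6.
The 5 still-open variables together cover exactly {1, 3, 4, 5, 6} — 5 values for 5 variables — and 1 appears only in x4's list, so x4 = 1.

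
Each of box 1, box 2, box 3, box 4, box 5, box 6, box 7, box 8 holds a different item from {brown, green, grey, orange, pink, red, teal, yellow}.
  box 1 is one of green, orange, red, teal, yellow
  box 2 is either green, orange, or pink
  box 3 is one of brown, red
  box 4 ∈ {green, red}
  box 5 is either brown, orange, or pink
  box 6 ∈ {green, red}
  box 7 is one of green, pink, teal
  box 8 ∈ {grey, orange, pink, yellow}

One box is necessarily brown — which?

box 3

Among the 8 variables, grey fits only box 8 (and all 8 values in {brown, green, grey, orange, pink, red, teal, yellow} must be used), so box 8 = grey.
The 7 still-open variables together cover exactly {brown, green, orange, pink, red, teal, yellow} — 7 values for 7 variables — and yellow appears only in box 1's list, so box 1 = yellow.
Among the 6 still-open variables, teal fits only box 7 (and all 6 values in {brown, green, orange, pink, red, teal} must be used), so box 7 = teal.
box 4 and box 6 share exactly the 2 values {green, red}; by pigeonhole those values go to them, so strike green, red from box 2, box 3.
So brown goes to box 3.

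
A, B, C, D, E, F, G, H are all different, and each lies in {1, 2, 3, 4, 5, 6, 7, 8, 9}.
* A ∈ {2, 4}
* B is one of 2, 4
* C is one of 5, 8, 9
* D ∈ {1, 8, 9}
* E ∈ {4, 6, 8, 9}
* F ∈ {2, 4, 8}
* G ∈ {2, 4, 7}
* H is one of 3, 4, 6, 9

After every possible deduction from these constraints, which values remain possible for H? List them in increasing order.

3, 6, 9

A and B share exactly the 2 values {2, 4}; by pigeonhole those values go to them, so strike 2, 4 from E, F, G, H.
F's domain is down to {8}, so F = 8. Strike 8 from C, D, E.
G must be 7 (only option left).
No further eliminations apply; H can still be any of 3, 6, 9.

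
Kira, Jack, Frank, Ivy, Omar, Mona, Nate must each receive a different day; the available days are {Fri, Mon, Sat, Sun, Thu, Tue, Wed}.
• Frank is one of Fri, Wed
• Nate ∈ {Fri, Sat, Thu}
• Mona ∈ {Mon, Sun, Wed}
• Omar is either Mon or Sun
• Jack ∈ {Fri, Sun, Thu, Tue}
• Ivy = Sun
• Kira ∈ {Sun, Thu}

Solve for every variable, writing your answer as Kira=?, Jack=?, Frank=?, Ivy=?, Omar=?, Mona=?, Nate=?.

Kira=Thu, Jack=Tue, Frank=Fri, Ivy=Sun, Omar=Mon, Mona=Wed, Nate=Sat

Ivy has just one choice, so Ivy = Sun. So Kira, Jack, Omar, Mona can't be Sun.
Omar has just one choice, so Omar = Mon. Strike Mon from Mona.
Mona has just one choice, so Mona = Wed. Remove Wed from Frank.
That leaves Kira = Thu. Remove Thu from Jack, Nate.
Frank's domain is down to {Fri}, so Frank = Fri. Strike Fri from Jack, Nate.
Nate's domain is down to {Sat}, so Nate = Sat.
Jack's domain is down to {Tue}, so Jack = Tue.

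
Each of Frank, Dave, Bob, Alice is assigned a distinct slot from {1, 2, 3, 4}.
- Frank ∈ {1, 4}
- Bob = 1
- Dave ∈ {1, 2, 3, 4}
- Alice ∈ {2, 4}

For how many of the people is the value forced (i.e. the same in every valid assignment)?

Bob's domain is down to {1}, so Bob = 1. Strike 1 from Frank, Dave.
Frank has just one choice, so Frank = 4. Eliminate 4 elsewhere: Dave, Alice.
Alice must be 2 (only option left). Strike 2 from Dave.
Dave has just one choice, so Dave = 3.
Every person is fixed: Frank=4, Dave=3, Bob=1, Alice=2. That makes 4.

4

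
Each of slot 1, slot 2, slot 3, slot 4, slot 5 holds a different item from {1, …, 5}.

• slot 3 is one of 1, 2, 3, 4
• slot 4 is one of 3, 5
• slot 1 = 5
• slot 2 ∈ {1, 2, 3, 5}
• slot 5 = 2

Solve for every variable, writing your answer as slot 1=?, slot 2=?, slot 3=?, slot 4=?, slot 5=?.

slot 1=5, slot 2=1, slot 3=4, slot 4=3, slot 5=2

slot 1 has just one choice, so slot 1 = 5. Remove 5 from slot 2, slot 4.
slot 4's domain is down to {3}, so slot 4 = 3. So slot 2, slot 3 can't be 3.
That leaves slot 5 = 2. Eliminate 2 elsewhere: slot 2, slot 3.
That leaves slot 2 = 1. Eliminate 1 elsewhere: slot 3.
slot 3's domain is down to {4}, so slot 3 = 4.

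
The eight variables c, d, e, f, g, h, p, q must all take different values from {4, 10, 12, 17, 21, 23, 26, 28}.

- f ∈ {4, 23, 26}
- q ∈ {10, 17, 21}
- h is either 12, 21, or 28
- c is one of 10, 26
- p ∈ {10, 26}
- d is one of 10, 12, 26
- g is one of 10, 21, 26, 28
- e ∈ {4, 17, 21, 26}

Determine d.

12

The 8 variables draw from only 8 values {4, 10, 12, 17, 21, 23, 26, 28}, so each is used; only f can be 23, hence f = 23.
The 7 still-open variables draw from only 7 values {4, 10, 12, 17, 21, 26, 28}, so each is used; only e can be 4, hence e = 4.
The 6 still-open variables together cover exactly {10, 12, 17, 21, 26, 28} — 6 values for 6 variables — and 17 appears only in q's list, so q = 17.
c and p between them cover only {10, 26} — a naked pair. Remove those values from d, g.
So d = 12.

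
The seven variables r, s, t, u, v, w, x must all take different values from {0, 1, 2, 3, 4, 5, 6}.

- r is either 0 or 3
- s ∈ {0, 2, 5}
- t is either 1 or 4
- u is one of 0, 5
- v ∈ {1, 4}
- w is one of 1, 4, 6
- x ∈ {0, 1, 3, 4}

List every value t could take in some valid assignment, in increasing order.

The 7 variables together cover exactly {0, 1, 2, 3, 4, 5, 6} — 7 values for 7 variables — and 2 appears only in s's list, so s = 2.
The 6 still-open variables together cover exactly {0, 1, 3, 4, 5, 6} — 6 values for 6 variables — and 5 appears only in u's list, so u = 5.
The 5 still-open variables together cover exactly {0, 1, 3, 4, 6} — 5 values for 5 variables — and 6 appears only in w's list, so w = 6.
The 2 variables t and v are confined to {1, 4}, which locks those values in; drop them from x.
No further eliminations apply; t can still be any of 1, 4.

1, 4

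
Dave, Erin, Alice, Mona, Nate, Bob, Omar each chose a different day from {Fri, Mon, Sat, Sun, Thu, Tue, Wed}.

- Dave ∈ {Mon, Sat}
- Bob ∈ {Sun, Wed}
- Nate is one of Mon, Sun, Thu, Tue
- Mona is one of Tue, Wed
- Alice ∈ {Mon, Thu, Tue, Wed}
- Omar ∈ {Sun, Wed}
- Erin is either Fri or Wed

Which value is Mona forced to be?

Tue

The 7 variables draw from only 7 values {Fri, Mon, Sat, Sun, Thu, Tue, Wed}, so each is used; only Erin can be Fri, hence Erin = Fri.
The 6 still-open variables draw from only 6 values {Mon, Sat, Sun, Thu, Tue, Wed}, so each is used; only Dave can be Sat, hence Dave = Sat.
Bob and Omar share exactly the 2 values {Sun, Wed}; by pigeonhole those values go to them, so strike Sun, Wed from Alice, Mona, Nate.
So Mona = Tue.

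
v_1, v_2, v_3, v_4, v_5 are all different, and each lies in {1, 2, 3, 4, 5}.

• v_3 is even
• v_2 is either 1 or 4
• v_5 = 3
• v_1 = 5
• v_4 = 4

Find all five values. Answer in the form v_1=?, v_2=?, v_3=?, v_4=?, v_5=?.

v_1 must be 5 (only option left).
v_4 must be 4 (only option left). Strike 4 from v_2, v_3.
That leaves v_5 = 3.
v_2 must be 1 (only option left).
v_3 has just one choice, so v_3 = 2.

v_1=5, v_2=1, v_3=2, v_4=4, v_5=3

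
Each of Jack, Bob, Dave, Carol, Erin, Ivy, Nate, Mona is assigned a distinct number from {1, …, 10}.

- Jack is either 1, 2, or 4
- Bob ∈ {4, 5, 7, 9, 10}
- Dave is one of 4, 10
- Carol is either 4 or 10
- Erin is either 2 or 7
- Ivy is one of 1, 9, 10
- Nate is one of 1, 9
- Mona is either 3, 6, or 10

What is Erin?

The 2 variables Dave and Carol are confined to {4, 10}, which locks those values in; drop them from Jack, Bob, Ivy, Mona.
Ivy and Nate share exactly the 2 values {1, 9}; by pigeonhole those values go to them, so strike 1, 9 from Jack, Bob.
Jack must be 2 (only option left). Eliminate 2 elsewhere: Erin.
So Erin = 7.

7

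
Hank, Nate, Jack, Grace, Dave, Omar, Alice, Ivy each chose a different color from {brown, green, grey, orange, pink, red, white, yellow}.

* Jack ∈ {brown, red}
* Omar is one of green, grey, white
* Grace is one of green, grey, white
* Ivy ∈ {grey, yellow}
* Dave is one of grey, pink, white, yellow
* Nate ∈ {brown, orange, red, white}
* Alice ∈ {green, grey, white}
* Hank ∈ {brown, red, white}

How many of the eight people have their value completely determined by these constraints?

The 8 variables together cover exactly {brown, green, grey, orange, pink, red, white, yellow} — 8 values for 8 variables — and orange appears only in Nate's list, so Nate = orange.
Among the 7 still-open variables, pink fits only Dave (and all 7 values in {brown, green, grey, pink, red, white, yellow} must be used), so Dave = pink.
Among the 6 still-open variables, yellow fits only Ivy (and all 6 values in {brown, green, grey, red, white, yellow} must be used), so Ivy = yellow.
The 3 variables Grace, Omar, Alice are confined to {green, grey, white}, which locks those values in; drop them from Hank.
Determined: Nate=orange, Dave=pink, Ivy=yellow. The other people each still have more than one consistent value. That makes 3.

3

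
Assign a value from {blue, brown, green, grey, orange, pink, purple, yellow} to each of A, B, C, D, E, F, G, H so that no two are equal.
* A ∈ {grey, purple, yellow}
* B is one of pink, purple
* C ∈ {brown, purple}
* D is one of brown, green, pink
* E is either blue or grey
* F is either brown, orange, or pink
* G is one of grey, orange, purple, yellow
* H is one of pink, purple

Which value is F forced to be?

orange

Among the 8 variables, blue fits only E (and all 8 values in {blue, brown, green, grey, orange, pink, purple, yellow} must be used), so E = blue.
The 7 still-open variables together cover exactly {brown, green, grey, orange, pink, purple, yellow} — 7 values for 7 variables — and green appears only in D's list, so D = green.
The 2 variables B and H are confined to {pink, purple}, which locks those values in; drop them from A, C, F, G.
C has just one choice, so C = brown. Remove brown from F.
So F = orange.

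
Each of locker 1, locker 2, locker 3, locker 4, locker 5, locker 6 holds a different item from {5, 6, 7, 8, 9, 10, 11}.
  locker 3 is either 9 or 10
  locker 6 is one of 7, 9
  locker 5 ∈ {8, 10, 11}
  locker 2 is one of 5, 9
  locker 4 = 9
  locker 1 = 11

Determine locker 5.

locker 1 must be 11 (only option left). So locker 5 can't be 11.
locker 4's domain is down to {9}, so locker 4 = 9. Remove 9 from locker 2, locker 3, locker 6.
locker 6's domain is down to {7}, so locker 6 = 7.
locker 2 must be 5 (only option left).
locker 3 has just one choice, so locker 3 = 10. Eliminate 10 elsewhere: locker 5.
So locker 5 = 8.

8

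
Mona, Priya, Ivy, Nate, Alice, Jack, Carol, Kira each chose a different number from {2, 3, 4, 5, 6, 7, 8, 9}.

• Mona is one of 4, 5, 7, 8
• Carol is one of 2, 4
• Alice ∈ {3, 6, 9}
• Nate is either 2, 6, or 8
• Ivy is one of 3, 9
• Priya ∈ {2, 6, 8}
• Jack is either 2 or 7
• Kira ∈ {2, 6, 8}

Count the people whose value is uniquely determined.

3

The 8 variables draw from only 8 values {2, 3, 4, 5, 6, 7, 8, 9}, so each is used; only Mona can be 5, hence Mona = 5.
The 7 still-open variables together cover exactly {2, 3, 4, 6, 7, 8, 9} — 7 values for 7 variables — and 4 appears only in Carol's list, so Carol = 4.
Among the 6 still-open variables, 7 fits only Jack (and all 6 values in {2, 3, 6, 7, 8, 9} must be used), so Jack = 7.
Priya, Nate, Kira share exactly the 3 values {2, 6, 8}; by pigeonhole those values go to them, so strike 2, 6, 8 from Alice.
Determined: Mona=5, Jack=7, Carol=4. The other people each still have more than one consistent value. That makes 3.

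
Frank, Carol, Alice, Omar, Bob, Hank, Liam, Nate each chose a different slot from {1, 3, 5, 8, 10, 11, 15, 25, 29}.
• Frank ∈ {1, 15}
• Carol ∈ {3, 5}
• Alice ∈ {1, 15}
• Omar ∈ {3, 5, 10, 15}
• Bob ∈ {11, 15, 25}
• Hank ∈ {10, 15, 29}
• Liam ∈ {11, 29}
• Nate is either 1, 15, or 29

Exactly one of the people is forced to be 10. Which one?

The 8 variables draw from only 8 values {1, 3, 5, 10, 11, 15, 25, 29}, so each is used; only Bob can be 25, hence Bob = 25.
The 7 still-open variables together cover exactly {1, 3, 5, 10, 11, 15, 29} — 7 values for 7 variables — and 11 appears only in Liam's list, so Liam = 11.
Frank and Alice between them cover only {1, 15} — a naked pair. Remove those values from Omar, Hank, Nate.
Nate must be 29 (only option left). So Hank can't be 29.
So 10 goes to Hank.

Hank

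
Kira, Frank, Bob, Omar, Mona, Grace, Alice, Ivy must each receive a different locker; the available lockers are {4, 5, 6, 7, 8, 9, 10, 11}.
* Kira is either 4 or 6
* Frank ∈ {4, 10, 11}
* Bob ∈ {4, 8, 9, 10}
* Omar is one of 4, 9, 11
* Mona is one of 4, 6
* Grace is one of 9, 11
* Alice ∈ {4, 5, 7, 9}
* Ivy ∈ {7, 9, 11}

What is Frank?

The 8 variables draw from only 8 values {4, 5, 6, 7, 8, 9, 10, 11}, so each is used; only Alice can be 5, hence Alice = 5.
Among the 7 still-open variables, 7 fits only Ivy (and all 7 values in {4, 6, 7, 8, 9, 10, 11} must be used), so Ivy = 7.
The 6 still-open variables draw from only 6 values {4, 6, 8, 9, 10, 11}, so each is used; only Bob can be 8, hence Bob = 8.
The 5 still-open variables draw from only 5 values {4, 6, 9, 10, 11}, so each is used; only Frank can be 10, hence Frank = 10.

10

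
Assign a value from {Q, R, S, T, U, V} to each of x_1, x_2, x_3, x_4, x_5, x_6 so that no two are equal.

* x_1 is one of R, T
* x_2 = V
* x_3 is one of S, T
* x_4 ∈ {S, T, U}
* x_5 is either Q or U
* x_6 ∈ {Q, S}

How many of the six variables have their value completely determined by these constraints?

2

x_2's domain is down to {V}, so x_2 = V.
The 5 still-open variables together cover exactly {Q, R, S, T, U} — 5 values for 5 variables — and R appears only in x_1's list, so x_1 = R.
Determined: x_1=R, x_2=V. The other variables each still have more than one consistent value. That makes 2.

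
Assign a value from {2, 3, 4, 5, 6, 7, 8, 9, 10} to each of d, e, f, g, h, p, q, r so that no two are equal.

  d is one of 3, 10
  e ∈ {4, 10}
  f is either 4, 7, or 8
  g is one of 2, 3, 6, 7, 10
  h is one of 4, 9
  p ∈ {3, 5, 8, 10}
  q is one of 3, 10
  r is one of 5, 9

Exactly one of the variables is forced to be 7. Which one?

f

d and q between them cover only {3, 10} — a naked pair. Remove those values from e, g, p.
e's domain is down to {4}, so e = 4. Strike 4 from f, h.
h must be 9 (only option left). Strike 9 from r.
That leaves r = 5. So p can't be 5.
p must be 8 (only option left). Eliminate 8 elsewhere: f.
So 7 goes to f.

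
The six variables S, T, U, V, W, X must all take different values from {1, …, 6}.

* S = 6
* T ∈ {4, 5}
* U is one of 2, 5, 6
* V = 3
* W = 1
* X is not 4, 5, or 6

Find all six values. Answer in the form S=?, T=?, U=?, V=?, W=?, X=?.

S=6, T=4, U=5, V=3, W=1, X=2

S's domain is down to {6}, so S = 6. Eliminate 6 elsewhere: U.
V's domain is down to {3}, so V = 3. Eliminate 3 elsewhere: X.
W must be 1 (only option left). Eliminate 1 elsewhere: X.
That leaves X = 2. So U can't be 2.
U must be 5 (only option left). Remove 5 from T.
T must be 4 (only option left).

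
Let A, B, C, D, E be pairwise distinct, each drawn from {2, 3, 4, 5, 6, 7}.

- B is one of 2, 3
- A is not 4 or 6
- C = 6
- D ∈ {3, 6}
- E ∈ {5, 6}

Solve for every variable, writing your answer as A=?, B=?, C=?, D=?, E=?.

C has just one choice, so C = 6. So D, E can't be 6.
D's domain is down to {3}, so D = 3. Eliminate 3 elsewhere: A, B.
E must be 5 (only option left). Strike 5 from A.
B has just one choice, so B = 2. So A can't be 2.
A's domain is down to {7}, so A = 7.

A=7, B=2, C=6, D=3, E=5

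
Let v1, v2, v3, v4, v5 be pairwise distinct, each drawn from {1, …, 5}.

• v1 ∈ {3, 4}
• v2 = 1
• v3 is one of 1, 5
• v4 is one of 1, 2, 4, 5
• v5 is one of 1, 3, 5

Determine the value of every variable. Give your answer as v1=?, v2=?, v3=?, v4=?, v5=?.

v2 has just one choice, so v2 = 1. So v3, v4, v5 can't be 1.
That leaves v3 = 5. Remove 5 from v4, v5.
That leaves v5 = 3. Eliminate 3 elsewhere: v1.
v1 has just one choice, so v1 = 4. Strike 4 from v4.
v4 has just one choice, so v4 = 2.

v1=4, v2=1, v3=5, v4=2, v5=3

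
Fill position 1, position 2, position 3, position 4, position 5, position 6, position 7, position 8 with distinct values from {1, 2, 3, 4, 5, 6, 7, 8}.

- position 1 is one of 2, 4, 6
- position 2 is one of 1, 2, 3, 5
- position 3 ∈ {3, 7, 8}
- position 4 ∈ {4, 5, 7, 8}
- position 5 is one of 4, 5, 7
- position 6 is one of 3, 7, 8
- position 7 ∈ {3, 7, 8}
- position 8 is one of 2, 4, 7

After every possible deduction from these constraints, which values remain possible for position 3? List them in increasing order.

The 8 variables draw from only 8 values {1, 2, 3, 4, 5, 6, 7, 8}, so each is used; only position 2 can be 1, hence position 2 = 1.
The 7 still-open variables together cover exactly {2, 3, 4, 5, 6, 7, 8} — 7 values for 7 variables — and 6 appears only in position 1's list, so position 1 = 6.
Among the 6 still-open variables, 2 fits only position 8 (and all 6 values in {2, 3, 4, 5, 7, 8} must be used), so position 8 = 2.
position 3, position 6, position 7 between them cover only {3, 7, 8} — a naked triple. Remove those values from position 4, position 5.
No further eliminations apply; position 3 can still be any of 3, 7, 8.

3, 7, 8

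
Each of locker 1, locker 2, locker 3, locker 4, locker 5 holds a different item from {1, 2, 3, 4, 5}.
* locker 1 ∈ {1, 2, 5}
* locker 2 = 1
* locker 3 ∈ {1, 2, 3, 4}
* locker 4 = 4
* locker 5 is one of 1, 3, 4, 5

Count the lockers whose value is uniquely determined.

locker 2's domain is down to {1}, so locker 2 = 1. Remove 1 from locker 1, locker 3, locker 5.
locker 4 has just one choice, so locker 4 = 4. Remove 4 from locker 3, locker 5.
Determined: locker 2=1, locker 4=4. The other lockers each still have more than one consistent value. That makes 2.

2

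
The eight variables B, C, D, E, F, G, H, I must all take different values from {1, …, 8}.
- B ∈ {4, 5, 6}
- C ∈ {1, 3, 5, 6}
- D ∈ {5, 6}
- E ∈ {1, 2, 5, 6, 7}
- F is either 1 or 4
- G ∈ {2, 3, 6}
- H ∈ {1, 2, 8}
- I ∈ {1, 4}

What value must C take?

3

Among the 8 variables, 7 fits only E (and all 8 values in {1, 2, 3, 4, 5, 6, 7, 8} must be used), so E = 7.
Among the 7 still-open variables, 8 fits only H (and all 7 values in {1, 2, 3, 4, 5, 6, 8} must be used), so H = 8.
Among the 6 still-open variables, 2 fits only G (and all 6 values in {1, 2, 3, 4, 5, 6} must be used), so G = 2.
The 5 still-open variables together cover exactly {1, 3, 4, 5, 6} — 5 values for 5 variables — and 3 appears only in C's list, so C = 3.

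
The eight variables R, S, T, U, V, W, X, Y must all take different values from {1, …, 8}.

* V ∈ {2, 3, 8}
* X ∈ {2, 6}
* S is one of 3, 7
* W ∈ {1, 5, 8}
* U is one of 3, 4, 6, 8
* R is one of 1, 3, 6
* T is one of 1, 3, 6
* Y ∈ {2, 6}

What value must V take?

8

Among the 8 variables, 4 fits only U (and all 8 values in {1, 2, 3, 4, 5, 6, 7, 8} must be used), so U = 4.
The 7 still-open variables draw from only 7 values {1, 2, 3, 5, 6, 7, 8}, so each is used; only W can be 5, hence W = 5.
Among the 6 still-open variables, 7 fits only S (and all 6 values in {1, 2, 3, 6, 7, 8} must be used), so S = 7.
The 5 still-open variables together cover exactly {1, 2, 3, 6, 8} — 5 values for 5 variables — and 8 appears only in V's list, so V = 8.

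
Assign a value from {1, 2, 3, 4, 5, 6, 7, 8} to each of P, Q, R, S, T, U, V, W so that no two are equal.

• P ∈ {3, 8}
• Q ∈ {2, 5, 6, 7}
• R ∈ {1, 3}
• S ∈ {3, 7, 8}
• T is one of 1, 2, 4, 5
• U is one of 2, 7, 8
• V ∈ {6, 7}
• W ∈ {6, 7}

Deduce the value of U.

The 8 variables draw from only 8 values {1, 2, 3, 4, 5, 6, 7, 8}, so each is used; only T can be 4, hence T = 4.
Among the 7 still-open variables, 1 fits only R (and all 7 values in {1, 2, 3, 5, 6, 7, 8} must be used), so R = 1.
The 6 still-open variables together cover exactly {2, 3, 5, 6, 7, 8} — 6 values for 6 variables — and 5 appears only in Q's list, so Q = 5.
The 5 still-open variables together cover exactly {2, 3, 6, 7, 8} — 5 values for 5 variables — and 2 appears only in U's list, so U = 2.

2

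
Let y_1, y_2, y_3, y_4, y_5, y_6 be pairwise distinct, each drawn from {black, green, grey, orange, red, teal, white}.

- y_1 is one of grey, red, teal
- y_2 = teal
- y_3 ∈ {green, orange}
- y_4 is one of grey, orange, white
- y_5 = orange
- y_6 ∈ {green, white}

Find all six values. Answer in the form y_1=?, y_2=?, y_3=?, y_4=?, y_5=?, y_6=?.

y_2 must be teal (only option left). Eliminate teal elsewhere: y_1.
y_5's domain is down to {orange}, so y_5 = orange. Strike orange from y_3, y_4.
y_3 must be green (only option left). Eliminate green elsewhere: y_6.
y_6 has just one choice, so y_6 = white. Eliminate white elsewhere: y_4.
That leaves y_4 = grey. Remove grey from y_1.
y_1 has just one choice, so y_1 = red.

y_1=red, y_2=teal, y_3=green, y_4=grey, y_5=orange, y_6=white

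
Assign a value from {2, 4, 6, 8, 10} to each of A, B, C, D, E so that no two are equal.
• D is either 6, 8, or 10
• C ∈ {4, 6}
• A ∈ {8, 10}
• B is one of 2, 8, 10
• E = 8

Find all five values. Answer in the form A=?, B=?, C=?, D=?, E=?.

A=10, B=2, C=4, D=6, E=8

E has just one choice, so E = 8. Strike 8 from A, B, D.
A's domain is down to {10}, so A = 10. Remove 10 from B, D.
B has just one choice, so B = 2.
That leaves D = 6. Strike 6 from C.
C's domain is down to {4}, so C = 4.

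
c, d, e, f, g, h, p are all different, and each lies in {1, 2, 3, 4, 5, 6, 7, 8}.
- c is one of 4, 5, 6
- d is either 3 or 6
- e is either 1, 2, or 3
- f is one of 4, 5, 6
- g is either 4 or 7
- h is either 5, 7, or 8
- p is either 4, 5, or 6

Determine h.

c, f, p between them cover only {4, 5, 6} — a naked triple. Remove those values from d, g, h.
d's domain is down to {3}, so d = 3. Eliminate 3 elsewhere: e.
g has just one choice, so g = 7. So h can't be 7.
So h = 8.

8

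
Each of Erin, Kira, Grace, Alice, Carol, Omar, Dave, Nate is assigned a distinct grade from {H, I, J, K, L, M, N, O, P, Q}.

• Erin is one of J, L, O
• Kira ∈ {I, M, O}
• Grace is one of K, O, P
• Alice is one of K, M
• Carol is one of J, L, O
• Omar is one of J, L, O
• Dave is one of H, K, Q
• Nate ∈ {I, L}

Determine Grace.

P

Erin, Carol, Omar between them cover only {J, L, O} — a naked triple. Remove those values from Kira, Grace, Nate.
Nate has just one choice, so Nate = I. Eliminate I elsewhere: Kira.
Kira must be M (only option left). So Alice can't be M.
Alice must be K (only option left). Remove K from Grace, Dave.
So Grace = P.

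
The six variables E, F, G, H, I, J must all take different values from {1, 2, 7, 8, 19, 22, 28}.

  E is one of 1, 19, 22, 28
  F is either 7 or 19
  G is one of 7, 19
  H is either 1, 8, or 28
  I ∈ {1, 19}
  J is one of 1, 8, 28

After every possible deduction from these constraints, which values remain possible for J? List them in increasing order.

8, 28

Among the 6 variables, 22 fits only E (and all 6 values in {1, 7, 8, 19, 22, 28} must be used), so E = 22.
The 2 variables F and G are confined to {7, 19}, which locks those values in; drop them from I.
I must be 1 (only option left). Remove 1 from H, J.
No further eliminations apply; J can still be any of 8, 28.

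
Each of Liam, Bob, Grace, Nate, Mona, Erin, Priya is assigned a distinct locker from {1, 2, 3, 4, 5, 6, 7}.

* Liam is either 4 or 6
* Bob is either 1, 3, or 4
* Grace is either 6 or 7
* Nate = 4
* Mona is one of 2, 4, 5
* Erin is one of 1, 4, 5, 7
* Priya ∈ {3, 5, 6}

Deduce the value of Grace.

Nate's domain is down to {4}, so Nate = 4. So Liam, Bob, Mona, Erin can't be 4.
That leaves Liam = 6. Strike 6 from Grace, Priya.
So Grace = 7.

7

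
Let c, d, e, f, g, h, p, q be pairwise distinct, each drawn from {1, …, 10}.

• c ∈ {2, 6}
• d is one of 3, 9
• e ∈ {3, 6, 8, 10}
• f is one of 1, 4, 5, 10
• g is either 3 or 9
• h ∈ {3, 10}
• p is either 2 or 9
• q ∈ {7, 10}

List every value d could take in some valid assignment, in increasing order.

3, 9

d and g share exactly the 2 values {3, 9}; by pigeonhole those values go to them, so strike 3, 9 from e, h, p.
That leaves h = 10. Strike 10 from e, f, q.
p has just one choice, so p = 2. Remove 2 from c.
q's domain is down to {7}, so q = 7.
c has just one choice, so c = 6. Remove 6 from e.
That leaves e = 8.
No further eliminations apply; d can still be any of 3, 9.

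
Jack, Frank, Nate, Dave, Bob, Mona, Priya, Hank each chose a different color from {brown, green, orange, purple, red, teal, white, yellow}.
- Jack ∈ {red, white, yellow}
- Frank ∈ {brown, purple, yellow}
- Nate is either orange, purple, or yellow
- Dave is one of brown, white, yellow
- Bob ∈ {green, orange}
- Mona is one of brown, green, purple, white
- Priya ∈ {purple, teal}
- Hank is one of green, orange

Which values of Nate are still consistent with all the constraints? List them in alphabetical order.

purple, yellow

The 8 variables draw from only 8 values {brown, green, orange, purple, red, teal, white, yellow}, so each is used; only Jack can be red, hence Jack = red.
Among the 7 still-open variables, teal fits only Priya (and all 7 values in {brown, green, orange, purple, teal, white, yellow} must be used), so Priya = teal.
The 2 variables Bob and Hank are confined to {green, orange}, which locks those values in; drop them from Nate, Mona.
No further eliminations apply; Nate can still be any of purple, yellow.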